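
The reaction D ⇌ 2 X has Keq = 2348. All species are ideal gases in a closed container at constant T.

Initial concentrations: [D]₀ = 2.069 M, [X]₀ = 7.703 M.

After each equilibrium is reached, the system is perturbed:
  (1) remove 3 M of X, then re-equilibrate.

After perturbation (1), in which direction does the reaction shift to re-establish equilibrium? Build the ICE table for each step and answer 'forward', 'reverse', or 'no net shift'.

Q₀ = 28.68 vs Keq = 2348 ⇒ Q<K, forward
Step 1:
                   D          X
  init         2.069      7.703
  Δ            -2.01      4.021
  eq         0.05854      11.72
  solve Keq expr → x = 2.01; check Q = 2348
Then remove 3 M of X.
Step 2:
                   D          X
  init       0.05854      8.724
  Δ         -0.02574    0.05148
  eq          0.0328      8.775
  solve Keq expr → x = 0.02574; check Q = 2348

Direction: forward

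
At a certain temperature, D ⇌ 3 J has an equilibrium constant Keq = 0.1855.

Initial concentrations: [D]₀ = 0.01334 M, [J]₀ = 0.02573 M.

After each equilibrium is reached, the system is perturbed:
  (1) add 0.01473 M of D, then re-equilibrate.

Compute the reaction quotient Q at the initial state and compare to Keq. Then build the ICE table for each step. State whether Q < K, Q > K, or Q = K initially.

Q₀ = 0.001277; Q < K (proceeds forward)

Q₀ = 0.001277 vs Keq = 0.1855 ⇒ Q<K, forward
Step 1:
                    D           J
  I           0.01334     0.02573
  C          -0.01206     0.03618
  E          0.001279     0.06191
  solve Keq expr → x = 0.01206; check Q = 0.1855
Then add 0.01473 M of D.
Step 2:
                    D           J
  I           0.01601     0.06191
  C          -0.01128     0.03383
  E          0.004732     0.09575
  solve Keq expr → x = 0.01128; check Q = 0.1855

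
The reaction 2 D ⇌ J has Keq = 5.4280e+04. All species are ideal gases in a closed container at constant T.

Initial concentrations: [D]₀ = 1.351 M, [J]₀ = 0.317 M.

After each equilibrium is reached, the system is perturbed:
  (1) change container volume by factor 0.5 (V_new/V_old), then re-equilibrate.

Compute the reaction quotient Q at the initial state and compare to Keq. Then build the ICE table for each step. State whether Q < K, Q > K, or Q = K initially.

Q₀ = 0.1737; Q < K (proceeds forward)

Q₀ = 0.1737 vs Keq = 5.4280e+04 ⇒ Q<K, forward
Step 1:
                    D           J
  I             1.351       0.317
  C            -1.347      0.6734
  E          0.004271      0.9904
  solve Keq expr → x = 0.6734; check Q = 5.4280e+04
Then change container volume by factor 0.5 (V_new/V_old).
Step 2:
                    D           J
  I          0.008543       1.981
  C           -0.0025     0.00125
  E          0.006043       1.982
  solve Keq expr → x = 0.00125; check Q = 5.4280e+04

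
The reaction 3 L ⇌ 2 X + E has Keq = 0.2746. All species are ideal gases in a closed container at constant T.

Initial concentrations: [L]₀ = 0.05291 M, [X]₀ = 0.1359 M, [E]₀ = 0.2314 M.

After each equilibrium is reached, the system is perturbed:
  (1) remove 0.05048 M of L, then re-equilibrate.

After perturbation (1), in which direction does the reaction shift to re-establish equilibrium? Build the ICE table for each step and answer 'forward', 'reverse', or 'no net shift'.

Q₀ = 28.85 vs Keq = 0.2746 ⇒ Q>K, reverse
Step 1:
                  L         X         E
  I         0.05291    0.1359    0.2314
  C         0.09917  -0.06612  -0.03306
  E          0.1521   0.06978    0.1983
  solve Keq expr → x = -0.03306; check Q = 0.2746
Then remove 0.05048 M of L.
Step 2:
                  L         X         E
  I          0.1016   0.06978    0.1983
  C         0.02424  -0.01616 -0.008079
  E          0.1258   0.05363    0.1903
  solve Keq expr → x = -0.008079; check Q = 0.2746

Direction: reverse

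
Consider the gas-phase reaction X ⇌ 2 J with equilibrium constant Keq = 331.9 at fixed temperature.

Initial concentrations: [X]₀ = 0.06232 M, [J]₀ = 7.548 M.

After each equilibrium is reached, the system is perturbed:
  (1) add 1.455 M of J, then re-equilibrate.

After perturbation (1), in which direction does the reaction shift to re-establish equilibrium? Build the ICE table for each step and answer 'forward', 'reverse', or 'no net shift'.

Q₀ = 914.2 vs Keq = 331.9 ⇒ Q>K, reverse
Step 1:
                   X          J
  Initial    0.06232      7.548
  Change      0.1003    -0.2007
  Equil       0.1626      7.347
  solve Keq expr → x = -0.1003; check Q = 331.9
Then add 1.455 M of J.
Step 2:
                   X          J
  Initial     0.1626      8.802
  Change     0.06405    -0.1281
  Equil       0.2267      8.674
  solve Keq expr → x = -0.06405; check Q = 331.9

Direction: reverse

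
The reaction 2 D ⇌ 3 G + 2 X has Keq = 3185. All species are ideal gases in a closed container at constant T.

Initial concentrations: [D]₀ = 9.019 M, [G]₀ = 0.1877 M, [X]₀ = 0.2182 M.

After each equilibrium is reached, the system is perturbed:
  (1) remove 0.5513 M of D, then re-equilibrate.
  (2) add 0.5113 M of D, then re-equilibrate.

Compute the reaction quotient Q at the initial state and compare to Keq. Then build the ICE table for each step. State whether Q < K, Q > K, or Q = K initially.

Q₀ = 3.8707e-06; Q < K (proceeds forward)

Q₀ = 3.8707e-06 vs Keq = 3185 ⇒ Q<K, forward
Step 1:
                  D         G         X
  init        9.019    0.1877    0.2182
  Δ          -5.978     8.967     5.978
  eq          3.041     9.155     6.196
  solve Keq expr → x = 2.989; check Q = 3185
Then remove 0.5513 M of D.
Step 2:
                  D         G         X
  init         2.49     9.155     6.196
  Δ          0.2505   -0.3758   -0.2505
  eq           2.74     8.779     5.946
  solve Keq expr → x = -0.1253; check Q = 3185
Then add 0.5113 M of D.
Step 3:
                  D         G         X
  init        3.252     8.779     5.946
  Δ         -0.2326    0.3489    0.2326
  eq          3.019     9.128     6.178
  solve Keq expr → x = 0.1163; check Q = 3185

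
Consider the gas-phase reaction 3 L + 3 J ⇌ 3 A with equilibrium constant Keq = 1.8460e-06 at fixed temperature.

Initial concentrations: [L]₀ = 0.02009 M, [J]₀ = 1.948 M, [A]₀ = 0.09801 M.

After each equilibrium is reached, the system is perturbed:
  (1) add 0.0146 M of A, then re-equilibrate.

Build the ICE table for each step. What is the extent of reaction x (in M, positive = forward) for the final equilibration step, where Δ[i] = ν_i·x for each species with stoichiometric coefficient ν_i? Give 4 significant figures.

x = -0.00474 M

Q₀ = 15.71 vs Keq = 1.8460e-06 ⇒ Q>K, reverse
Step 1:
                    L           J           A
  I           0.02009       1.948     0.09801
  C           0.09512     0.09512    -0.09512
  E            0.1152       2.043    0.002888
  solve Keq expr → x = -0.03171; check Q = 1.8460e-06
Then add 0.0146 M of A.
Step 2:
                    L           J           A
  I            0.1152       2.043     0.01749
  C           0.01422     0.01422    -0.01422
  E            0.1294       2.057    0.003267
  solve Keq expr → x = -0.00474; check Q = 1.8460e-06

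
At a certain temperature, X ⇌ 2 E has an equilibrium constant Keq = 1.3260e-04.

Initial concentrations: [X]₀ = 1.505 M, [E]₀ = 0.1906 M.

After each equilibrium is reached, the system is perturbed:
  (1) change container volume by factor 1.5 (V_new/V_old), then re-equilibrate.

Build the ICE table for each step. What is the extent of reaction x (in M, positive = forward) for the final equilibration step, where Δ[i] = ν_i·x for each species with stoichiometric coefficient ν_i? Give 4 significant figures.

Q₀ = 0.02414 vs Keq = 1.3260e-04 ⇒ Q>K, reverse
Step 1:
                   X          E
  I            1.505     0.1906
  C          0.08803    -0.1761
  E            1.593    0.01453
  solve Keq expr → x = -0.08803; check Q = 1.3260e-04
Then change container volume by factor 1.5 (V_new/V_old).
Step 2:
                   X          E
  I            1.062   0.009689
  C        -0.001086   0.002172
  E            1.061    0.01186
  solve Keq expr → x = 0.001086; check Q = 1.3260e-04

x = 0.001086 M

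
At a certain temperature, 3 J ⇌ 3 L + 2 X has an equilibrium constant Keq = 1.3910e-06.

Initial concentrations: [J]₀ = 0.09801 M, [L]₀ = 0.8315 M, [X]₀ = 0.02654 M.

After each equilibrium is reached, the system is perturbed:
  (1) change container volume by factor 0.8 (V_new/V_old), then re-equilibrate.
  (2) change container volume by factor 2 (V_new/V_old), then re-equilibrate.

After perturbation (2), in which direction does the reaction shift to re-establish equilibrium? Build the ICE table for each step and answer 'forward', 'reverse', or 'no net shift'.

Direction: forward

Q₀ = 0.4301 vs Keq = 1.3910e-06 ⇒ Q>K, reverse
Step 1:
                    J           L           X
  I           0.09801      0.8315     0.02654
  C           0.03968    -0.03968    -0.02645
  E            0.1377      0.7918  8.5524e-05
  solve Keq expr → x = -0.01323; check Q = 1.3910e-06
Then change container volume by factor 0.8 (V_new/V_old).
Step 2:
                    J           L           X
  I            0.1721      0.9898  1.0690e-04
  C        3.2029e-05 -3.2029e-05 -2.1353e-05
  E            0.1721      0.9897  8.5552e-05
  solve Keq expr → x = -1.0676e-05; check Q = 1.3910e-06
Then change container volume by factor 2 (V_new/V_old).
Step 3:
                    J           L           X
  I           0.08607      0.4949  4.2776e-05
  C       -6.3996e-05  6.3996e-05  4.2664e-05
  E           0.08601      0.4949  8.5440e-05
  solve Keq expr → x = 2.1332e-05; check Q = 1.3910e-06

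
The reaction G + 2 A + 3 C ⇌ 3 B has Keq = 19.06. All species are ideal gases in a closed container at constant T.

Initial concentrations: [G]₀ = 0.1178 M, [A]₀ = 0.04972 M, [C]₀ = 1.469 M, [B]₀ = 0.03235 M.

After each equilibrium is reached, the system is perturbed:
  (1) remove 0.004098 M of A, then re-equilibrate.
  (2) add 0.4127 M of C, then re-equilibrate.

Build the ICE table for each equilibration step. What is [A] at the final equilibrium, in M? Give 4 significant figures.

Q₀ = 0.03667 vs Keq = 19.06 ⇒ Q<K, forward
Step 1:
                    G           A           C           B
  Initial      0.1178     0.04972       1.469     0.03235
  Change     -0.01904    -0.03809    -0.05713     0.05713
  Equil       0.09876     0.01163       1.412     0.08948
  solve Keq expr → x = 0.01904; check Q = 19.06
Then remove 0.004098 M of A.
Step 2:
                    G           A           C           B
  Initial     0.09876    0.007532       1.412     0.08948
  Change     0.001538    0.003076    0.004613   -0.004613
  Equil        0.1003     0.01061       1.416     0.08487
  solve Keq expr → x = -0.001538; check Q = 19.06
Then add 0.4127 M of C.
Step 3:
                    G           A           C           B
  Initial      0.1003     0.01061       1.829     0.08487
  Change    -0.001381   -0.002763   -0.004144    0.004144
  Equil       0.09891    0.007845       1.825     0.08902
  solve Keq expr → x = 0.001381; check Q = 19.06

[A]_eq = 0.007845 M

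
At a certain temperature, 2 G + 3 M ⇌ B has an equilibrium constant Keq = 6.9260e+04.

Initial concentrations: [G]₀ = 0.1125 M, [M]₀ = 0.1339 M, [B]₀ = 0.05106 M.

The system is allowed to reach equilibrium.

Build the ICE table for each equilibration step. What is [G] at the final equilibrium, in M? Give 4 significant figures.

Q₀ = 1680 vs Keq = 6.9260e+04 ⇒ Q<K, forward
Step 1:
                   G          M          B
  init        0.1125     0.1339    0.05106
  Δ         -0.04714   -0.07071    0.02357
  eq         0.06536    0.06319    0.07463
  solve Keq expr → x = 0.02357; check Q = 6.9260e+04

[G]_eq = 0.06536 M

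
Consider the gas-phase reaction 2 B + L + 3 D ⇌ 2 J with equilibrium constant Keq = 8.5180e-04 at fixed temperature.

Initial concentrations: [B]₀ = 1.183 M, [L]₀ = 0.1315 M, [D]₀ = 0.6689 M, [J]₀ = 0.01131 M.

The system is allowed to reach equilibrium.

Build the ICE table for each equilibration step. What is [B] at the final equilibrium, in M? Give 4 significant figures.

Q₀ = 0.002322 vs Keq = 8.5180e-04 ⇒ Q>K, reverse
Step 1:
                   B          L          D          J
  I            1.183     0.1315     0.6689    0.01131
  C          0.00428    0.00214    0.00642   -0.00428
  E            1.187     0.1336     0.6753    0.00703
  solve Keq expr → x = -0.00214; check Q = 8.5180e-04

[B]_eq = 1.187 M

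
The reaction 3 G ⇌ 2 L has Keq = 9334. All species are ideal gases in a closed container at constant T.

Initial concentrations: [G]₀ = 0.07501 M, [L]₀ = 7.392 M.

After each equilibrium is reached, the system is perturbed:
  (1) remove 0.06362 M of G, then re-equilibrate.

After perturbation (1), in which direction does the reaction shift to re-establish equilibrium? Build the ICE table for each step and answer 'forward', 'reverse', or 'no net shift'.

Direction: reverse

Q₀ = 1.2947e+05 vs Keq = 9334 ⇒ Q>K, reverse
Step 1:
                  G         L
  Initial   0.07501     7.392
  Change     0.1041  -0.06939
  Equil      0.1791     7.323
  solve Keq expr → x = -0.0347; check Q = 9334
Then remove 0.06362 M of G.
Step 2:
                  G         L
  Initial    0.1155     7.323
  Change    0.06294  -0.04196
  Equil      0.1784     7.281
  solve Keq expr → x = -0.02098; check Q = 9334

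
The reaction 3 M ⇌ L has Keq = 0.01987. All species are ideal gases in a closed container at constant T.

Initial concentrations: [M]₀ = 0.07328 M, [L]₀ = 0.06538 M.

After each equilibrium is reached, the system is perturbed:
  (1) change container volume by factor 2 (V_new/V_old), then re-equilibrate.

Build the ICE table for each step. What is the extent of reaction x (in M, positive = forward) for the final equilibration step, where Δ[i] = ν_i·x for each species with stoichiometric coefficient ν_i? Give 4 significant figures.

x = -1.4340e-04 M

Q₀ = 166.1 vs Keq = 0.01987 ⇒ Q>K, reverse
Step 1:
                    M           L
  init        0.07328     0.06538
  Δ             0.195      -0.065
  eq           0.2683  3.8363e-04
  solve Keq expr → x = -0.065; check Q = 0.01987
Then change container volume by factor 2 (V_new/V_old).
Step 2:
                    M           L
  init         0.1341  1.9181e-04
  Δ        4.3019e-04 -1.4340e-04
  eq           0.1346  4.8416e-05
  solve Keq expr → x = -1.4340e-04; check Q = 0.01987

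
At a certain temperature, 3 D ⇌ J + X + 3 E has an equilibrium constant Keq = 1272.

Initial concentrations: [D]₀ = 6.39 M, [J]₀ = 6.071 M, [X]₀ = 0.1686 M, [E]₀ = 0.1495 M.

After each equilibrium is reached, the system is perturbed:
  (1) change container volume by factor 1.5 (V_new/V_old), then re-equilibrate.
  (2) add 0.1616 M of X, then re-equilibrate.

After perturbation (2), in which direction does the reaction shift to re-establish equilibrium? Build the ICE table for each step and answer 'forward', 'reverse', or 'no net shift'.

Q₀ = 1.3108e-05 vs Keq = 1272 ⇒ Q<K, forward
Step 1:
                  D         J         X         E
  init         6.39     6.071    0.1686    0.1495
  Δ          -5.182     1.727     1.727     5.182
  eq          1.208     7.798     1.896     5.332
  solve Keq expr → x = 1.727; check Q = 1272
Then change container volume by factor 1.5 (V_new/V_old).
Step 2:
                  D         J         X         E
  init       0.8052     5.199     1.264     3.554
  Δ         -0.1535   0.05117   0.05117    0.1535
  eq         0.6517      5.25     1.315     3.708
  solve Keq expr → x = 0.05117; check Q = 1272
Then add 0.1616 M of X.
Step 3:
                  D         J         X         E
  init       0.6517      5.25     1.477     3.708
  Δ         0.02057 -0.006857 -0.006857  -0.02057
  eq         0.6722     5.243      1.47     3.687
  solve Keq expr → x = -0.006857; check Q = 1272

Direction: reverse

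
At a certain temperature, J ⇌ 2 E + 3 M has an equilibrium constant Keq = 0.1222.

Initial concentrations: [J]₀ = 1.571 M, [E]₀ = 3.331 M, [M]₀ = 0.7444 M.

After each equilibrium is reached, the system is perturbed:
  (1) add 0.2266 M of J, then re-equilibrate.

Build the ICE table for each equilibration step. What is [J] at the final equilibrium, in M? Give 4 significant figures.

Q₀ = 2.913 vs Keq = 0.1222 ⇒ Q>K, reverse
Step 1:
                  J         E         M
  Initial     1.571     3.331    0.7444
  Change     0.1533   -0.3066   -0.4599
  Equil       1.724     3.024    0.2845
  solve Keq expr → x = -0.1533; check Q = 0.1222
Then add 0.2266 M of J.
Step 2:
                  J         E         M
  Initial     1.951     3.024    0.2845
  Change  -0.003758  0.007516   0.01127
  Equil       1.947     3.032    0.2958
  solve Keq expr → x = 0.003758; check Q = 0.1222

[J]_eq = 1.947 M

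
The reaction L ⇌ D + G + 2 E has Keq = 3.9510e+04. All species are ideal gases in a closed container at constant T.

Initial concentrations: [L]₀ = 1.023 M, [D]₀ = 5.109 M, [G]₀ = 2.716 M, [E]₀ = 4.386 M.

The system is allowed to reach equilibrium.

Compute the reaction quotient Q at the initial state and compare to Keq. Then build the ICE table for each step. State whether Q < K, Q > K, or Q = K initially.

Q₀ = 260.9 vs Keq = 3.9510e+04 ⇒ Q<K, forward
Step 1:
                    L           D           G           E
  init          1.023       5.109       2.716       4.386
  Δ           -0.9996      0.9996      0.9996       1.999
  eq          0.02342       6.109       3.716       6.385
  solve Keq expr → x = 0.9996; check Q = 3.9510e+04

Q₀ = 260.9; Q < K (proceeds forward)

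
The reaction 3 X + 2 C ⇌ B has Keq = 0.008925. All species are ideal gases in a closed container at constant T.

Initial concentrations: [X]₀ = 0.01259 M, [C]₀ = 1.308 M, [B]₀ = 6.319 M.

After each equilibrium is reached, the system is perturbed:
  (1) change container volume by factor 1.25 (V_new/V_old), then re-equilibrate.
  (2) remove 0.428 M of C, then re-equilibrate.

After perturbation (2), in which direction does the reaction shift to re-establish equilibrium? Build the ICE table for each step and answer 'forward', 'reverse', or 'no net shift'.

Direction: reverse

Q₀ = 1.8508e+06 vs Keq = 0.008925 ⇒ Q>K, reverse
Step 1:
                  X         C         B
  I         0.01259     1.308     6.319
  C           3.504     2.336    -1.168
  E           3.516     3.644     5.151
  solve Keq expr → x = -1.168; check Q = 0.008925
Then change container volume by factor 1.25 (V_new/V_old).
Step 2:
                  X         C         B
  I           2.813     2.915     4.121
  C          0.6041    0.4027   -0.2014
  E           3.417     3.318      3.92
  solve Keq expr → x = -0.2014; check Q = 0.008925
Then remove 0.428 M of C.
Step 3:
                  X         C         B
  I           3.417      2.89      3.92
  C          0.1987    0.1325  -0.06623
  E           3.616     3.022     3.853
  solve Keq expr → x = -0.06623; check Q = 0.008925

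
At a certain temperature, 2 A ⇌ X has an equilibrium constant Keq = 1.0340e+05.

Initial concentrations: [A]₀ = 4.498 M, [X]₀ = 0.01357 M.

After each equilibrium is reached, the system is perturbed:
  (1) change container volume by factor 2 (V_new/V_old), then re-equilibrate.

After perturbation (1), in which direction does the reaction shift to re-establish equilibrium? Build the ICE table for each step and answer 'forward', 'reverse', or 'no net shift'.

Direction: reverse

Q₀ = 6.7072e-04 vs Keq = 1.0340e+05 ⇒ Q<K, forward
Step 1:
                    A           X
  I             4.498     0.01357
  C            -4.493       2.247
  E          0.004675        2.26
  solve Keq expr → x = 2.247; check Q = 1.0340e+05
Then change container volume by factor 2 (V_new/V_old).
Step 2:
                    A           X
  I          0.002338        1.13
  C        9.6759e-04 -4.8380e-04
  E          0.003305        1.13
  solve Keq expr → x = -4.8380e-04; check Q = 1.0340e+05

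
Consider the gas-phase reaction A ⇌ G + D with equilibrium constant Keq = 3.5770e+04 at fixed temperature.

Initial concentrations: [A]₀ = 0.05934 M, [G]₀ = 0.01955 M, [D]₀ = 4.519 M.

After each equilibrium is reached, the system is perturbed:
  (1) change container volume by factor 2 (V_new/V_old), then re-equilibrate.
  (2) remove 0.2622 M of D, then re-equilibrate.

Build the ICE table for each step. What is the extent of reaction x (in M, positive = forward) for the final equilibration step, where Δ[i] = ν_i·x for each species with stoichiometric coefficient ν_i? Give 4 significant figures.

x = 2.8910e-07 M

Q₀ = 1.489 vs Keq = 3.5770e+04 ⇒ Q<K, forward
Step 1:
                    A           G           D
  Initial     0.05934     0.01955       4.519
  Change     -0.05933     0.05933     0.05933
  Equil    1.0096e-05     0.07888       4.578
  solve Keq expr → x = 0.05933; check Q = 3.5770e+04
Then change container volume by factor 2 (V_new/V_old).
Step 2:
                    A           G           D
  Initial  5.0481e-06     0.03944       2.289
  Change  -2.5239e-06  2.5239e-06  2.5239e-06
  Equil    2.5242e-06     0.03944       2.289
  solve Keq expr → x = 2.5239e-06; check Q = 3.5770e+04
Then remove 0.2622 M of D.
Step 3:
                    A           G           D
  Initial  2.5242e-06     0.03944       2.027
  Change  -2.8910e-07  2.8910e-07  2.8910e-07
  Equil    2.2351e-06     0.03944       2.027
  solve Keq expr → x = 2.8910e-07; check Q = 3.5770e+04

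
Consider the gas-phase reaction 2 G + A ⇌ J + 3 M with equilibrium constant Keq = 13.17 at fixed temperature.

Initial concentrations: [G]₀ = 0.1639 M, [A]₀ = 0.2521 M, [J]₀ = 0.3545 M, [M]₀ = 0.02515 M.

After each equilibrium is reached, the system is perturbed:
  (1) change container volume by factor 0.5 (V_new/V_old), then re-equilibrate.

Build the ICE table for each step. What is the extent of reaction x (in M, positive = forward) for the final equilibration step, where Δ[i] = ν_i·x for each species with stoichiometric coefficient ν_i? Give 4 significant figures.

Q₀ = 8.3272e-04 vs Keq = 13.17 ⇒ Q<K, forward
Step 1:
                   G          A          J          M
  init        0.1639     0.2521     0.3545    0.02515
  Δ          -0.1242   -0.06211    0.06211     0.1863
  eq         0.03968       0.19     0.4166     0.2115
  solve Keq expr → x = 0.06211; check Q = 13.17
Then change container volume by factor 0.5 (V_new/V_old).
Step 2:
                   G          A          J          M
  init       0.07936       0.38     0.8332      0.423
  Δ          0.01955   0.009775  -0.009775   -0.02932
  eq         0.09891     0.3898     0.8234     0.3936
  solve Keq expr → x = -0.009775; check Q = 13.17

x = -0.009775 M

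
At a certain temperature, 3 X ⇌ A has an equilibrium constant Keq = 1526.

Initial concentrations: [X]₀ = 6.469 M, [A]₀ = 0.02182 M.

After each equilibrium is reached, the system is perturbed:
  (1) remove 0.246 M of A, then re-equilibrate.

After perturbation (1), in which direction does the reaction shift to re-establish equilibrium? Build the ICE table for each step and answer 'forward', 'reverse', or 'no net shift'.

Q₀ = 8.0602e-05 vs Keq = 1526 ⇒ Q<K, forward
Step 1:
                   X          A
  Initial      6.469    0.02182
  Change      -6.357      2.119
  Equil       0.1119      2.141
  solve Keq expr → x = 2.119; check Q = 1526
Then remove 0.246 M of A.
Step 2:
                   X          A
  Initial     0.1119      1.895
  Change   -0.004436   0.001479
  Equil       0.1075      1.896
  solve Keq expr → x = 0.001479; check Q = 1526

Direction: forward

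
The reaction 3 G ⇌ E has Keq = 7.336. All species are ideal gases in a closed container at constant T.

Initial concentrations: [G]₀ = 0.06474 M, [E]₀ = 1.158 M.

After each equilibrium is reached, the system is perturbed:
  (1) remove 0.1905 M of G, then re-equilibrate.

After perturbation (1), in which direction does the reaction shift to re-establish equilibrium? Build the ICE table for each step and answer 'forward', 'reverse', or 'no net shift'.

Direction: reverse

Q₀ = 4268 vs Keq = 7.336 ⇒ Q>K, reverse
Step 1:
                    G           E
  Initial     0.06474       1.158
  Change       0.4512     -0.1504
  Equil         0.516       1.008
  solve Keq expr → x = -0.1504; check Q = 7.336
Then remove 0.1905 M of G.
Step 2:
                    G           E
  Initial      0.3255       1.008
  Change         0.18    -0.06002
  Equil        0.5055      0.9476
  solve Keq expr → x = -0.06002; check Q = 7.336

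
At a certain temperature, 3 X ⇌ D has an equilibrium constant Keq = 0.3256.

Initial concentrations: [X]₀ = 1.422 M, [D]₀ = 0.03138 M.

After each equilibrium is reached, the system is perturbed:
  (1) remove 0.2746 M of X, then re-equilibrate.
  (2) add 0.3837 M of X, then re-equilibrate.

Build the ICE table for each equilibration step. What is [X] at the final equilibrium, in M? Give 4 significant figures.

[X]_eq = 0.9039 M

Q₀ = 0.01091 vs Keq = 0.3256 ⇒ Q<K, forward
Step 1:
                  X         D
  Initial     1.422   0.03138
  Change    -0.5511    0.1837
  Equil      0.8709    0.2151
  solve Keq expr → x = 0.1837; check Q = 0.3256
Then remove 0.2746 M of X.
Step 2:
                  X         D
  Initial    0.5963    0.2151
  Change      0.183  -0.06099
  Equil      0.7793    0.1541
  solve Keq expr → x = -0.06099; check Q = 0.3256
Then add 0.3837 M of X.
Step 3:
                  X         D
  Initial     1.163    0.1541
  Change    -0.2591   0.08636
  Equil      0.9039    0.2405
  solve Keq expr → x = 0.08636; check Q = 0.3256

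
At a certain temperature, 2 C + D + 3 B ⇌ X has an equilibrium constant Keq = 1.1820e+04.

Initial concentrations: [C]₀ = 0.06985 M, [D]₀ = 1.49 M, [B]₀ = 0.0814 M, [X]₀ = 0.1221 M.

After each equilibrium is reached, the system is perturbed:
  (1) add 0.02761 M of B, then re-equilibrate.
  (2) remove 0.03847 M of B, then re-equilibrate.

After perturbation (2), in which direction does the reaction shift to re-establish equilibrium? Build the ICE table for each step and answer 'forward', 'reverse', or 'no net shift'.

Q₀ = 3.1140e+04 vs Keq = 1.1820e+04 ⇒ Q>K, reverse
Step 1:
                   C          D          B          X
  init       0.06985       1.49     0.0814     0.1221
  Δ          0.01197   0.005986    0.01796  -0.005986
  eq         0.08182      1.496    0.09936     0.1161
  solve Keq expr → x = -0.005986; check Q = 1.1820e+04
Then add 0.02761 M of B.
Step 2:
                   C          D          B          X
  init       0.08182      1.496      0.127     0.1161
  Δ         -0.01072  -0.005359   -0.01608   0.005359
  eq          0.0711      1.491     0.1109     0.1215
  solve Keq expr → x = 0.005359; check Q = 1.1820e+04
Then remove 0.03847 M of B.
Step 3:
                   C          D          B          X
  init        0.0711      1.491    0.07242     0.1215
  Δ           0.0152   0.007599     0.0228  -0.007599
  eq          0.0863      1.498    0.09522     0.1139
  solve Keq expr → x = -0.007599; check Q = 1.1820e+04

Direction: reverse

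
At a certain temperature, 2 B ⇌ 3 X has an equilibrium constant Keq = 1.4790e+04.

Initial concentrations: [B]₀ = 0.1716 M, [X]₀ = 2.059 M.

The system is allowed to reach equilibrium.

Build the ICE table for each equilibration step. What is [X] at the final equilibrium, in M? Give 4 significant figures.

Q₀ = 296.4 vs Keq = 1.4790e+04 ⇒ Q<K, forward
Step 1:
                   B          X
  Initial     0.1716      2.059
  Change     -0.1434     0.2151
  Equil       0.0282      2.274
  solve Keq expr → x = 0.0717; check Q = 1.4790e+04

[X]_eq = 2.274 M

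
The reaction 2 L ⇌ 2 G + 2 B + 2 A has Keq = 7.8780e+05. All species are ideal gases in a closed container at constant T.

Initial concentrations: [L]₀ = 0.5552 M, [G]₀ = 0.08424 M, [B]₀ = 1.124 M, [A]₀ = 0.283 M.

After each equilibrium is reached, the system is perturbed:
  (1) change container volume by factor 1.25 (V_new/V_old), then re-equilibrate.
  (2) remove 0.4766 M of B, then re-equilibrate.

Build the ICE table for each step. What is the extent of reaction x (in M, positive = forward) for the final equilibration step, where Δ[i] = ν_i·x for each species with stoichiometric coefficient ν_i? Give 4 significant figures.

Q₀ = 0.002329 vs Keq = 7.8780e+05 ⇒ Q<K, forward
Step 1:
                   L          G          B          A
  Initial     0.5552    0.08424      1.124      0.283
  Change     -0.5542     0.5542     0.5542     0.5542
  Equil     0.001011     0.6384      1.678     0.8372
  solve Keq expr → x = 0.2771; check Q = 7.8780e+05
Then change container volume by factor 1.25 (V_new/V_old).
Step 2:
                   L          G          B          A
  Initial 8.0846e-04     0.5107      1.343     0.6698
  Change  -2.9042e-04 2.9042e-04 2.9042e-04 2.9042e-04
  Equil   5.1805e-04      0.511      1.343       0.67
  solve Keq expr → x = 1.4521e-04; check Q = 7.8780e+05
Then remove 0.4766 M of B.
Step 3:
                   L          G          B          A
  Initial 5.1805e-04      0.511     0.8662       0.67
  Change  -1.8358e-04 1.8358e-04 1.8358e-04 1.8358e-04
  Equil   3.3446e-04     0.5112     0.8664     0.6702
  solve Keq expr → x = 9.1791e-05; check Q = 7.8780e+05

x = 9.1791e-05 M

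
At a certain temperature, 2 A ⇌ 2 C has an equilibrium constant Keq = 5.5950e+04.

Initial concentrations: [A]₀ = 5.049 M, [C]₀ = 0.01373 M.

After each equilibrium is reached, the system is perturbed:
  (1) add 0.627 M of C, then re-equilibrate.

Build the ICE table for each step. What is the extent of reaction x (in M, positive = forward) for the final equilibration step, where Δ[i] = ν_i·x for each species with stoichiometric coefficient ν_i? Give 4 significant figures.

x = -0.00132 M

Q₀ = 7.3949e-06 vs Keq = 5.5950e+04 ⇒ Q<K, forward
Step 1:
                   A          C
  Initial      5.049    0.01373
  Change      -5.028      5.028
  Equil      0.02131      5.041
  solve Keq expr → x = 2.514; check Q = 5.5950e+04
Then add 0.627 M of C.
Step 2:
                   A          C
  Initial    0.02131      5.668
  Change     0.00264   -0.00264
  Equil      0.02395      5.666
  solve Keq expr → x = -0.00132; check Q = 5.5950e+04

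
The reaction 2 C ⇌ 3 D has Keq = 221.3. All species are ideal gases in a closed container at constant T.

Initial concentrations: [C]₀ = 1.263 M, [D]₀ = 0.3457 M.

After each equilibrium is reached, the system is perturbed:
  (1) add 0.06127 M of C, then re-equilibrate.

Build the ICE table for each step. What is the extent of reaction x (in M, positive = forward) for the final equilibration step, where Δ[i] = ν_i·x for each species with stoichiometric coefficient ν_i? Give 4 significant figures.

x = 0.02524 M

Q₀ = 0.0259 vs Keq = 221.3 ⇒ Q<K, forward
Step 1:
                   C          D
  init         1.263     0.3457
  Δ           -1.078      1.617
  eq          0.1849      1.963
  solve Keq expr → x = 0.5391; check Q = 221.3
Then add 0.06127 M of C.
Step 2:
                   C          D
  init        0.2461      1.963
  Δ         -0.05047    0.07571
  eq          0.1957      2.039
  solve Keq expr → x = 0.02524; check Q = 221.3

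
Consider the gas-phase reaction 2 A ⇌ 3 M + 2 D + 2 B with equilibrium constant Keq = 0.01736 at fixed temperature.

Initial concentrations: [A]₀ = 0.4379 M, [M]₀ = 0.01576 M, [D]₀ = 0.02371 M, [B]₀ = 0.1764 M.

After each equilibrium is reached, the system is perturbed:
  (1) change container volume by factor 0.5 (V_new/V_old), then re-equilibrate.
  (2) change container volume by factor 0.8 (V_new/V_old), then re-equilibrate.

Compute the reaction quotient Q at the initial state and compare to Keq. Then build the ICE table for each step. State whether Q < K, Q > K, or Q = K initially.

Q₀ = 3.5709e-10; Q < K (proceeds forward)

Q₀ = 3.5709e-10 vs Keq = 0.01736 ⇒ Q<K, forward
Step 1:
                   A          M          D          B
  Initial     0.4379    0.01576    0.02371     0.1764
  Change     -0.2418     0.3627     0.2418     0.2418
  Equil       0.1961     0.3784     0.2655     0.4182
  solve Keq expr → x = 0.1209; check Q = 0.01736
Then change container volume by factor 0.5 (V_new/V_old).
Step 2:
                   A          M          D          B
  Initial     0.3923     0.7568      0.531     0.8363
  Change      0.1834    -0.2751    -0.1834    -0.1834
  Equil       0.5757     0.4817     0.3475     0.6529
  solve Keq expr → x = -0.09172; check Q = 0.01736
Then change container volume by factor 0.8 (V_new/V_old).
Step 3:
                   A          M          D          B
  Initial     0.7196     0.6021     0.4344     0.8161
  Change     0.06102   -0.09154   -0.06102   -0.06102
  Equil       0.7806     0.5106     0.3734     0.7551
  solve Keq expr → x = -0.03051; check Q = 0.01736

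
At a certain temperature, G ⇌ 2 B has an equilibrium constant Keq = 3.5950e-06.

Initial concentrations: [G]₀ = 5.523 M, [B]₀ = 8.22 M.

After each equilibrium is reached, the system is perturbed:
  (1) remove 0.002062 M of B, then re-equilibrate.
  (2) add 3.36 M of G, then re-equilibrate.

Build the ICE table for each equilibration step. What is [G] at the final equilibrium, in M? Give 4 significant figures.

[G]_eq = 12.99 M

Q₀ = 12.23 vs Keq = 3.5950e-06 ⇒ Q>K, reverse
Step 1:
                   G          B
  Initial      5.523       8.22
  Change       4.107     -8.214
  Equil         9.63   0.005884
  solve Keq expr → x = -4.107; check Q = 3.5950e-06
Then remove 0.002062 M of B.
Step 2:
                   G          B
  Initial       9.63   0.003822
  Change   -0.001031   0.002062
  Equil        9.629   0.005884
  solve Keq expr → x = 0.001031; check Q = 3.5950e-06
Then add 3.36 M of G.
Step 3:
                   G          B
  Initial      12.99   0.005884
  Change  -4.7486e-04 9.4972e-04
  Equil        12.99   0.006833
  solve Keq expr → x = 4.7486e-04; check Q = 3.5950e-06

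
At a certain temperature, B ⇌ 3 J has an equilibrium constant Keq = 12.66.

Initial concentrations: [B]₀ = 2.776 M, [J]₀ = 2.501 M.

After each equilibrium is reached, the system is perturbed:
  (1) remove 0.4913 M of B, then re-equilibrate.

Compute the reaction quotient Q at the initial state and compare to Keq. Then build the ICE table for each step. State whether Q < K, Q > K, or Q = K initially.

Q₀ = 5.635; Q < K (proceeds forward)

Q₀ = 5.635 vs Keq = 12.66 ⇒ Q<K, forward
Step 1:
                   B          J
  Initial      2.776      2.501
  Change     -0.2275     0.6825
  Equil        2.548      3.184
  solve Keq expr → x = 0.2275; check Q = 12.66
Then remove 0.4913 M of B.
Step 2:
                   B          J
  Initial      2.057      3.184
  Change     0.06311    -0.1893
  Equil         2.12      2.994
  solve Keq expr → x = -0.06311; check Q = 12.66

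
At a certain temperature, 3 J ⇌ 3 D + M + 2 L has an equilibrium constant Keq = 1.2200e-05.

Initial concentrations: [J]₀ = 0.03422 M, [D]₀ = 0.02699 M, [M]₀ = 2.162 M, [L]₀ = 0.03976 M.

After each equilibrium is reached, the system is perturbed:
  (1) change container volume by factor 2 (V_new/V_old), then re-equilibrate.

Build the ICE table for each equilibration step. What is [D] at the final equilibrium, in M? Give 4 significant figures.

Q₀ = 0.001677 vs Keq = 1.2200e-05 ⇒ Q>K, reverse
Step 1:
                  J         D         M         L
  init      0.03422   0.02699     2.162   0.03976
  Δ         0.01714  -0.01714 -0.005714  -0.01143
  eq        0.05136  0.009848     2.156   0.02833
  solve Keq expr → x = -0.005714; check Q = 1.2200e-05
Then change container volume by factor 2 (V_new/V_old).
Step 2:
                  J         D         M         L
  init      0.02568  0.004924     1.078   0.01417
  Δ       -0.003024  0.003024  0.001008  0.002016
  eq        0.02266  0.007948     1.079   0.01618
  solve Keq expr → x = 0.001008; check Q = 1.2200e-05

[D]_eq = 0.007948 M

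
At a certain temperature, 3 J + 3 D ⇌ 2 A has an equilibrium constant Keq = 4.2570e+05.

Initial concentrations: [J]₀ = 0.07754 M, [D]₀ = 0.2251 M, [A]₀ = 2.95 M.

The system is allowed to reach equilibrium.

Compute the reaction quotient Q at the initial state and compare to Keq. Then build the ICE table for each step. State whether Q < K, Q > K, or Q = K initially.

Q₀ = 1.6366e+06 vs Keq = 4.2570e+05 ⇒ Q>K, reverse
Step 1:
                    J           D           A
  init        0.07754      0.2251        2.95
  Δ           0.02942     0.02942    -0.01961
  eq            0.107      0.2545        2.93
  solve Keq expr → x = -0.009805; check Q = 4.2570e+05

Q₀ = 1.6366e+06; Q > K (proceeds reverse)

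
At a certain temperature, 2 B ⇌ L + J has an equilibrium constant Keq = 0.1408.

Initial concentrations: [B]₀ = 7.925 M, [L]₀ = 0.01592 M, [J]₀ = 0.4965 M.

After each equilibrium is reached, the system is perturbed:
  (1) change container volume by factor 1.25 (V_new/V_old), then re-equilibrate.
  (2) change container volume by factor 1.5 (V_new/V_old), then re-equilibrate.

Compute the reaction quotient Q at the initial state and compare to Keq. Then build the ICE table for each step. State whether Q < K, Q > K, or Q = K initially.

Q₀ = 1.2585e-04; Q < K (proceeds forward)

Q₀ = 1.2585e-04 vs Keq = 0.1408 ⇒ Q<K, forward
Step 1:
                  B         L         J
  I           7.925   0.01592    0.4965
  C          -3.123     1.562     1.562
  E           4.802     1.577     2.058
  solve Keq expr → x = 1.562; check Q = 0.1408
Then change container volume by factor 1.25 (V_new/V_old).
Step 2:
                  B         L         J
  I           3.841     1.262     1.646
  C               0         0         0
  E           3.841     1.262     1.646
  solve Keq expr → x = 0; check Q = 0.1408
Then change container volume by factor 1.5 (V_new/V_old).
Step 3:
                  B         L         J
  I           2.561    0.8413     1.098
  C               0         0         0
  E           2.561    0.8413     1.098
  solve Keq expr → x = 0; check Q = 0.1408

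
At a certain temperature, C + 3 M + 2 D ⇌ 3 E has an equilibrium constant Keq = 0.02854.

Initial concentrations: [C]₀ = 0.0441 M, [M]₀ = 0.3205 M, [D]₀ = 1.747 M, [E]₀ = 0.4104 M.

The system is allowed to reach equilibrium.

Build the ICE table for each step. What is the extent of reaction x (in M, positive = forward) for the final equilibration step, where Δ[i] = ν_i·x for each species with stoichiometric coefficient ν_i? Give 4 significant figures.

Q₀ = 15.6 vs Keq = 0.02854 ⇒ Q>K, reverse
Step 1:
                  C         M         D         E
  I          0.0441    0.3205     1.747    0.4104
  C         0.08937    0.2681    0.1787   -0.2681
  E          0.1335    0.5886     1.926    0.1423
  solve Keq expr → x = -0.08937; check Q = 0.02854

x = -0.08937 M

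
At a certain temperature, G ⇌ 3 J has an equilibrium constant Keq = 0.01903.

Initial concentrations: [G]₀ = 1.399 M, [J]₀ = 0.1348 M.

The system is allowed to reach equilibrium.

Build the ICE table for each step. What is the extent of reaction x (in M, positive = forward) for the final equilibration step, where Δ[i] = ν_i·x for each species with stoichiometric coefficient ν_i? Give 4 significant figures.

Q₀ = 0.001751 vs Keq = 0.01903 ⇒ Q<K, forward
Step 1:
                    G           J
  I             1.399      0.1348
  C          -0.05332        0.16
  E             1.346      0.2948
  solve Keq expr → x = 0.05332; check Q = 0.01903

x = 0.05332 M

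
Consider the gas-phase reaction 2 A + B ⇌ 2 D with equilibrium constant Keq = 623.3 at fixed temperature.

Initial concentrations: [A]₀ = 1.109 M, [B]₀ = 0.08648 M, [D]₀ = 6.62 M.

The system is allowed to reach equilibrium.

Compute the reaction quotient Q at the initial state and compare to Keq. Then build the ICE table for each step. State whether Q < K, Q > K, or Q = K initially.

Q₀ = 412 vs Keq = 623.3 ⇒ Q<K, forward
Step 1:
                   A          B          D
  init         1.109    0.08648       6.62
  Δ         -0.04661   -0.02331    0.04661
  eq           1.062    0.06317      6.667
  solve Keq expr → x = 0.02331; check Q = 623.3

Q₀ = 412; Q < K (proceeds forward)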